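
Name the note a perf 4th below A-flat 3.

Counting four letter names down from A lands on E.
Moving 5 semitones down from Ab3 (the size of a perfect fourth) reaches Eb3.

E-flat 3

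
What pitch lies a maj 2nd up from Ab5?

Bb5

Two letter names up from A: B.
Moving 2 semitones up from Ab5 (the size of a major second) reaches Bb5.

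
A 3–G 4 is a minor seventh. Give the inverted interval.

Interval numbers invert to sum to nine: 7 + 2 = 9, so a seventh inverts to a second.
The quality also flips — minor becomes major — giving a major second.

major second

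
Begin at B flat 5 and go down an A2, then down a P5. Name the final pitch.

Down an augmented second from Bb5: Abb5 (3 semitones down).
A perfect fifth down from Abb5 is Dbb5.

D double-flat 5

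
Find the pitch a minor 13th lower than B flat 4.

D 3

Six letters down from B (plus an octave) reaches D.
A minor thirteenth spans 20 semitones, so from Bb4 the target pitch is D3.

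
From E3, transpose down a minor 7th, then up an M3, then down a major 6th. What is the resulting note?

Down a minor seventh from E3: F#2 (10 semitones down).
A major third up from F#2 is A#2.
Down a major sixth from A#2: C#2 (9 semitones down).

C#2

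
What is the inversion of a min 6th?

The rule of nine gives the new number: 9 − 6 = 3, so a sixth becomes a third.
And minor becomes major under inversion, so we get a major third.

M3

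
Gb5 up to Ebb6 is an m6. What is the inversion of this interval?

major 3rd

Interval numbers invert to sum to nine: 6 + 3 = 9, so a sixth inverts to a third.
And minor becomes major under inversion, so we get a major third.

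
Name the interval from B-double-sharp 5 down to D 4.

AA13

Descending from B##5 to D4 is the same interval as ascending D4 to B##5.
D to B spans six letter names (D-E-F-G-A-B), plus an octave, so the interval is some kind of thirteenth.
A major thirteenth would be 21 semitones; D4 to B##5 is 23, two semitones wider, so the interval is doubly augmented.
(Equivalently, a compound doubly augmented sixth: a doubly augmented sixth plus an octave.)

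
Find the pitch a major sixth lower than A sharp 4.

C sharp 4

Six letter names down from A: C.
A major sixth is 9 semitones; 9 semitones down from A#4 gives C#4.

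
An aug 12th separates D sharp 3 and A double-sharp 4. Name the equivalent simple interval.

augmented 5th

Each octave removed subtracts seven from the number: 12 − 7 = 5.
That makes an augmented twelfth a compound augmented fifth — an octave plus an augmented fifth.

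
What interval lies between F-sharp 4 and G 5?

F to G spans two letter names (F-G), plus an octave — that makes it a ninth of some quality.
A major ninth would be 14 semitones, but F#4 to G5 is 13 — one semitone narrower, making it a minor ninth.
(Equivalently, a compound minor second: a minor second plus an octave.)

m9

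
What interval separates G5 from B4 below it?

Descending from G5 to B4 is the same interval as ascending B4 to G5.
B to G spans six letter names (B-C-D-E-F-G) — that makes it a sixth of some quality.
A major sixth would be 9 semitones, but B4 to G5 is 8 — one semitone narrower, making it a minor sixth.

minor 6th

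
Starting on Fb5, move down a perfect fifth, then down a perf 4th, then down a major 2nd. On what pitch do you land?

Ebb4

Down a perfect fifth from Fb5: Bbb4 (7 semitones down).
Down a perfect fourth from Bbb4: Fb4 (5 semitones down).
A major second down from Fb4 is Ebb4.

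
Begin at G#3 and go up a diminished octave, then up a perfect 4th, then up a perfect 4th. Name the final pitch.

F5

A diminished octave up from G#3 is G4.
Up a perfect fourth from G4: C5 (5 semitones up).
A perfect fourth up from C5 is F5.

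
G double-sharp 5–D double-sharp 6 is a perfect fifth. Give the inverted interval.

P4

Inverted interval numbers add to nine, so a fifth pairs with a fourth (5 + 4 = 9).
And perfect stays perfect under inversion, so we get a perfect fourth.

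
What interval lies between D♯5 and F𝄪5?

major third

D to F spans three letter names (D-E-F): a third.
Counting semitones, D#5→F##5 is 4, which is the major third.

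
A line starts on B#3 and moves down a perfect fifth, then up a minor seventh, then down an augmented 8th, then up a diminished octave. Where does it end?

Down a perfect fifth from B#3: E#3 (7 semitones down).
E#3 up a minor seventh → D#4 (10 semitones).
D#4 down an augmented octave → D3 (13 semitones).
D3 up a diminished octave → Db4 (11 semitones).

Db4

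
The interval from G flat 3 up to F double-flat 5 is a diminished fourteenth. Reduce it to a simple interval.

Take out an octave (7 from the number): 14 − 7 = 7.
So a diminished fourteenth is an octave plus a diminished seventh. The quality is unchanged.

diminished 7th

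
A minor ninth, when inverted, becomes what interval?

First reduce the compound minor ninth to its simple form, a minor second.
Interval numbers invert to sum to nine: 2 + 7 = 9, so a second inverts to a seventh.
The quality also flips — minor becomes major — giving a major seventh.

major seventh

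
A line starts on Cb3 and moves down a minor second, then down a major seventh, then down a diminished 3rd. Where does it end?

A1

Cb3 down a minor second → Bb2 (1 semitone).
Bb2 down a major seventh → Cb2 (11 semitones).
A diminished third down from Cb2 is A1.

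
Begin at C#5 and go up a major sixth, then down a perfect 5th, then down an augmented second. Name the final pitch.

C5

A major sixth up from C#5 is A#5.
A perfect fifth down from A#5 is D#5.
An augmented second down from D#5 is C5.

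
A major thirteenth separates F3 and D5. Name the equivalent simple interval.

Each octave removed subtracts seven from the number: 13 − 7 = 6.
Quality carries through unchanged, so the simple form is a major sixth.

major 6th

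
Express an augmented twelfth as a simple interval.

augmented 5th

Subtracting seven from the interval number removes an octave: 12 − 7 = 5.
Quality carries through unchanged, so the simple form is an augmented fifth.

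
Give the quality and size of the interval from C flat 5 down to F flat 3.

Descending from Cb5 to Fb3 is the same interval as ascending Fb3 to Cb5.
F to C spans five letter names (F-G-A-B-C), plus an octave — that makes it a twelfth of some quality.
Fb3 to Cb5 is 19 semitones, matching the perfect twelfth exactly, so the quality is perfect.
(Equivalently, a compound perfect fifth: a perfect fifth plus an octave.)

perfect 12th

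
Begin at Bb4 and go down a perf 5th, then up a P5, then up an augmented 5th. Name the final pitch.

F#5

A perfect fifth down from Bb4 is Eb4.
A perfect fifth up from Eb4 is Bb4.
Up an augmented fifth from Bb4: F#5 (8 semitones up).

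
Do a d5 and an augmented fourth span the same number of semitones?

A diminished fifth spans 6 semitones, and an augmented fourth also spans 6 semitones — they're enharmonic.

Yes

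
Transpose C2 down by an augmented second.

Two letter names down from C: B.
An augmented second spans 3 semitones, so from C2 the target pitch is Bbb1.

Bbb1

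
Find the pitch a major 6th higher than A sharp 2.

Six letter names up from A: F.
A major sixth is 9 semitones; 9 semitones up from A#2 gives F##3.

F double-sharp 3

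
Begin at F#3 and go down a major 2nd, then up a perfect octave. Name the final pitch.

E4

Down a major second from F#3: E3 (2 semitones down).
A perfect octave up from E3 is E4.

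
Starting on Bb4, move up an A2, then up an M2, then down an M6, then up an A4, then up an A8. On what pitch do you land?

B##5

Bb4 up an augmented second → C#5 (3 semitones).
Up a major second from C#5: D#5 (2 semitones up).
Down a major sixth from D#5: F#4 (9 semitones down).
An augmented fourth up from F#4 is B#4.
An augmented octave up from B#4 is B##5.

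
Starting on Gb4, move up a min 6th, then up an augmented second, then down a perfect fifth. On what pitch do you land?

Bb4

A minor sixth up from Gb4 is Ebb5.
Up an augmented second from Ebb5: F5 (3 semitones up).
Down a perfect fifth from F5: Bb4 (7 semitones down).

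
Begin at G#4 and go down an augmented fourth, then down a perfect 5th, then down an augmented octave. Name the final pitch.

Gb2

An augmented fourth down from G#4 is D4.
D4 down a perfect fifth → G3 (7 semitones).
G3 down an augmented octave → Gb2 (13 semitones).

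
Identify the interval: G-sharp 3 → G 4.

diminished octave

G to G is the same letter name, plus an octave, so the interval is some kind of octave.
G#3 to G4 spans 11 semitones — one semitone narrower than the perfect octave (12) — giving a diminished octave.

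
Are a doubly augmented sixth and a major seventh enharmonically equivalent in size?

Yes

A doubly augmented sixth = 11 semitones = a major seventh; enharmonically equal.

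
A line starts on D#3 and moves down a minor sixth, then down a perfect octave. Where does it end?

Down a minor sixth from D#3: F##2 (8 semitones down).
A perfect octave down from F##2 is F##1.

F##1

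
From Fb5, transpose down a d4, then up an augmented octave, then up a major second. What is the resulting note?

D#6

A diminished fourth down from Fb5 is C5.
Up an augmented octave from C5: C#6 (13 semitones up).
C#6 up a major second → D#6 (2 semitones).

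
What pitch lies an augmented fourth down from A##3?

Four letter names down from A: E.
An augmented fourth spans 6 semitones, so from A##3 the target pitch is E#3.

E#3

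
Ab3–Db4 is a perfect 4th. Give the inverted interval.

Interval numbers invert to sum to nine: 4 + 5 = 9, so a fourth inverts to a fifth.
The quality also flips — perfect stays perfect — giving a perfect fifth.

perfect 5th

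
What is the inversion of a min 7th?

The rule of nine gives the new number: 9 − 7 = 2, so a seventh becomes a second.
The quality also flips — minor becomes major — giving a major second.

major 2nd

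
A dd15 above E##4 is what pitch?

A fifteenth keeps the letter name E, two octaves up from E.
Moving 22 semitones up from E##4 (the size of a doubly diminished fifteenth) reaches E6.

E6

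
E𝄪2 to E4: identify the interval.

dd15

E to E is the same letter name, plus 2 octaves, so the interval is some kind of fifteenth.
The perfect fifteenth is 24 semitones; here we have 22, two semitones narrower: doubly diminished.
(Equivalently, a compound doubly diminished octave: a doubly diminished octave plus an octave.)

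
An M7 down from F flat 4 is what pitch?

G double-flat 3

Counting seven letter names down from F lands on G.
Moving 11 semitones down from Fb4 (the size of a major seventh) reaches Gbb3.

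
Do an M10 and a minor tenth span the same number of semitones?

No

16 semitones (major tenth) vs 15 semitones (minor tenth): not equal.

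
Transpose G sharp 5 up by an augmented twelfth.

D double-sharp 7

The twelfth's letter: G up five letter names plus an octave → D.
Moving 20 semitones up from G#5 (the size of an augmented twelfth) reaches D##7.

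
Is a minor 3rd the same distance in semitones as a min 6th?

No

A minor third is 3 semitones but a minor sixth is 8 semitones — different sizes.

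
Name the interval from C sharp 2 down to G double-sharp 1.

Descending from C#2 to G##1 is the same interval as ascending G##1 to C#2.
G to C spans four letter names (G-A-B-C) — that makes it a fourth of some quality.
A perfect fourth would be 5 semitones; G##1 to C#2 is 4, one semitone narrower, so the interval is diminished.

diminished fourth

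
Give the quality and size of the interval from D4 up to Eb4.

m2

D to E spans two letter names (D-E), so the interval is some kind of second.
At 1 semitone, D4→Eb4 falls one short of a major second: minor.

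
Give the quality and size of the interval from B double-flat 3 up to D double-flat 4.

minor third

B to D spans three letter names (B-C-D): a third.
Bbb3 to Dbb4 is 3 semitones, a half step short of the major third (4), so this is minor.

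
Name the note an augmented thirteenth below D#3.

F1

Six letters down from D (plus an octave) reaches F.
Moving 22 semitones down from D#3 (the size of an augmented thirteenth) reaches F1.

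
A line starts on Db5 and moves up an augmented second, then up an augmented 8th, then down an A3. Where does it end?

C6

Db5 up an augmented second → E5 (3 semitones).
An augmented octave up from E5 is E#6.
E#6 down an augmented third → C6 (5 semitones).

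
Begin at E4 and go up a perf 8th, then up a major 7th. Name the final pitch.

D#6

E4 up a perfect octave → E5 (12 semitones).
E5 up a major seventh → D#6 (11 semitones).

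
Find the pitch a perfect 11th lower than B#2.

The eleventh's letter: B down four letter names plus an octave → F.
A perfect eleventh spans 17 semitones, so from B#2 the target pitch is F##1.

F##1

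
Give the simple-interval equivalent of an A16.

A2

Take out 2 octaves (14 from the number): 16 − 14 = 2.
Quality carries through unchanged, so the simple form is an augmented second.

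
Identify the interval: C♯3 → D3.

C to D spans two letter names (C-D) — that makes it a second of some quality.
C#3 to D3 is 1 semitone, a half step short of the major second (2), so this is minor.

minor second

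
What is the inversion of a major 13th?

First reduce the compound major thirteenth to its simple form, a major sixth.
Inverted interval numbers add to nine, so a sixth pairs with a third (6 + 3 = 9).
And major becomes minor under inversion, so we get a minor third.

minor third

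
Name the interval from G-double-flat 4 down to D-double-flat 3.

Descending from Gbb4 to Dbb3 is the same interval as ascending Dbb3 to Gbb4.
D to G spans four letter names (D-E-F-G), plus an octave — that makes it an eleventh of some quality.
The perfect eleventh spans 17 semitones, and Dbb3 to Gbb4 is exactly 17 semitones — so this is a perfect eleventh.
(Equivalently, a compound perfect fourth: a perfect fourth plus an octave.)

perfect eleventh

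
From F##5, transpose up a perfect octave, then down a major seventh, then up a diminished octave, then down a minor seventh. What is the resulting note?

A5

F##5 up a perfect octave → F##6 (12 semitones).
Down a major seventh from F##6: G#5 (11 semitones down).
A diminished octave up from G#5 is G6.
A minor seventh down from G6 is A5.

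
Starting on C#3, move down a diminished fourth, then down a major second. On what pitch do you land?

F##2

C#3 down a diminished fourth → G##2 (4 semitones).
Down a major second from G##2: F##2 (2 semitones down).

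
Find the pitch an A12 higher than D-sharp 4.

Five letters up from D (plus an octave) reaches A.
An augmented twelfth spans 20 semitones, so from D#4 the target pitch is A##5.

A-double-sharp 5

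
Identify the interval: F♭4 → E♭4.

minor 2nd

Descending from Fb4 to Eb4 is the same interval as ascending Eb4 to Fb4.
E to F spans two letter names (E-F) — that makes it a second of some quality.
At 1 semitone, Eb4→Fb4 falls one short of a major second: minor.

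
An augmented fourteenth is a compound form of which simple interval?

A7

Each octave removed subtracts seven from the number: 14 − 7 = 7.
Quality carries through unchanged, so the simple form is an augmented seventh.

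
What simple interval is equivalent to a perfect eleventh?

Take out an octave (7 from the number): 11 − 7 = 4.
Quality carries through unchanged, so the simple form is a perfect fourth.

perfect fourth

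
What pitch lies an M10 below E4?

C3

Three letters down from E (plus an octave) reaches C.
A major tenth is 16 semitones; 16 semitones down from E4 gives C3.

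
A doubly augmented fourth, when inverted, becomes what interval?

The rule of nine gives the new number: 9 − 4 = 5, so a fourth becomes a fifth.
The quality also flips — doubly augmented becomes doubly diminished — giving a doubly diminished fifth.

dd5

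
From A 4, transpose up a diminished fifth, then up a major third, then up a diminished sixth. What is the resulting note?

E double-flat 6

Up a diminished fifth from A4: Eb5 (6 semitones up).
Up a major third from Eb5: G5 (4 semitones up).
A diminished sixth up from G5 is Ebb6.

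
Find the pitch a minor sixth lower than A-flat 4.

C 4

Counting six letter names down from A lands on C.
A minor sixth is 8 semitones; 8 semitones down from Ab4 gives C4.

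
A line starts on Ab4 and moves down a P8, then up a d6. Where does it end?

Down a perfect octave from Ab4: Ab3 (12 semitones down).
Up a diminished sixth from Ab3: Fbb4 (7 semitones up).

Fbb4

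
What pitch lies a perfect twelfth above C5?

Five letters up from C (plus an octave) reaches G.
A perfect twelfth spans 19 semitones, so from C5 the target pitch is G6.

G6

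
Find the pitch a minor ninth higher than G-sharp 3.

Counting two letter names plus an octave up from G lands on A.
A minor ninth spans 13 semitones, so from G#3 the target pitch is A4.

A 4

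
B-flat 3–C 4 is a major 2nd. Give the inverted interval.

Interval numbers invert to sum to nine: 2 + 7 = 9, so a second inverts to a seventh.
Quality inverts too: major becomes minor. That makes the inversion a minor seventh.

minor 7th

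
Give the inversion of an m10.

M6

First reduce the compound minor tenth to its simple form, a minor third.
The rule of nine gives the new number: 9 − 3 = 6, so a third becomes a sixth.
Quality inverts too: minor becomes major. That makes the inversion a major sixth.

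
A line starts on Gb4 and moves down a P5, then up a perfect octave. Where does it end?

Cb5

Gb4 down a perfect fifth → Cb4 (7 semitones).
Cb4 up a perfect octave → Cb5 (12 semitones).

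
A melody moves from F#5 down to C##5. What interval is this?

Descending from F#5 to C##5 is the same interval as ascending C##5 to F#5.
C to F spans four letter names (C-D-E-F) — that makes it a fourth of some quality.
The perfect fourth is 5 semitones; here we have 4, one semitone narrower: diminished.

diminished 4th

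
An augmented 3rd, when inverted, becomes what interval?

diminished sixth

The rule of nine gives the new number: 9 − 3 = 6, so a third becomes a sixth.
Quality inverts too: augmented becomes diminished. That makes the inversion a diminished sixth.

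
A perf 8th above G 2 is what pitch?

The letter stays G (same as the start), shifted an octave up.
Moving 12 semitones up from G2 (the size of a perfect octave) reaches G3.

G 3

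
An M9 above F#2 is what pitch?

The ninth's letter: F up two letter names plus an octave → G.
A major ninth is 14 semitones; 14 semitones up from F#2 gives G#3.

G#3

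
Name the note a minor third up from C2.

Eb2

The third takes the letter from C up to E.
A minor third is 3 semitones; 3 semitones up from C2 gives Eb2.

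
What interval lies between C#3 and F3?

C to F spans four letter names (C-D-E-F): a fourth.
The perfect fourth is 5 semitones; here we have 4, one semitone narrower: diminished.

diminished 4th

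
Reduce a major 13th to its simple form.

M6

Each octave removed subtracts seven from the number: 13 − 7 = 6.
That makes a major thirteenth a compound major sixth — an octave plus a major sixth.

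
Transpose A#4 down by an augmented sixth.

The sixth takes the letter from A down to C.
An augmented sixth is 10 semitones; 10 semitones down from A#4 gives C4.

C4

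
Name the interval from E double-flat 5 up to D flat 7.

major fourteenth

E to D spans seven letter names (E-F-G-A-B-C-D), plus an octave: a fourteenth.
The major fourteenth spans 23 semitones, and Ebb5 to Db7 is exactly 23 semitones — so this is a major fourteenth.
(Equivalently, a compound major seventh: a major seventh plus an octave.)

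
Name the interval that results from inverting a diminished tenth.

augmented sixth

First reduce the compound diminished tenth to its simple form, a diminished third.
The rule of nine gives the new number: 9 − 3 = 6, so a third becomes a sixth.
And diminished becomes augmented under inversion, so we get an augmented sixth.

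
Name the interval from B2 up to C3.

m2

B to C spans two letter names (B-C): a second.
B2 to C3 is 1 semitone, a half step short of the major second (2), so this is minor.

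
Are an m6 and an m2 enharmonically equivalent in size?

No

8 semitones (minor sixth) vs 1 semitone (minor second): not equal.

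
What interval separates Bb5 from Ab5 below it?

Descending from Bb5 to Ab5 is the same interval as ascending Ab5 to Bb5.
A to B spans two letter names (A-B), so the interval is some kind of second.
The major second spans 2 semitones, and Ab5 to Bb5 is exactly 2 semitones — so this is a major second.

major 2nd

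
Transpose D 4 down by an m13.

The thirteenth's letter: D down six letter names plus an octave → F.
A minor thirteenth spans 20 semitones, so from D4 the target pitch is F#2.

F-sharp 2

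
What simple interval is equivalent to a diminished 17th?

diminished third

Take out 2 octaves (14 from the number): 17 − 14 = 3.
Quality carries through unchanged, so the simple form is a diminished third.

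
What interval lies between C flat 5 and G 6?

C to G spans five letter names (C-D-E-F-G), plus an octave, so the interval is some kind of twelfth.
A perfect twelfth would be 19 semitones; Cb5 to G6 is 20, one semitone wider, so the interval is augmented.
(Equivalently, a compound augmented fifth: an augmented fifth plus an octave.)

augmented twelfth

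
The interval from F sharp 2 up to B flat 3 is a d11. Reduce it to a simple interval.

Subtracting seven from the interval number removes an octave: 11 − 7 = 4.
So a diminished eleventh is an octave plus a diminished fourth. The quality is unchanged.

d4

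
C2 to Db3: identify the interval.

minor ninth

C to D spans two letter names (C-D), plus an octave — that makes it a ninth of some quality.
A major ninth would be 14 semitones, but C2 to Db3 is 13 — one semitone narrower, making it a minor ninth.
(Equivalently, a compound minor second: a minor second plus an octave.)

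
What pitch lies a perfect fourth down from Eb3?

The fourth takes the letter from E down to B.
Moving 5 semitones down from Eb3 (the size of a perfect fourth) reaches Bb2.

Bb2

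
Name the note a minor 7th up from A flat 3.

G flat 4

Seven letter names up from A: G.
Moving 10 semitones up from Ab3 (the size of a minor seventh) reaches Gb4.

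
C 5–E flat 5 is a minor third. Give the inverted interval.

The rule of nine gives the new number: 9 − 3 = 6, so a third becomes a sixth.
The quality also flips — minor becomes major — giving a major sixth.

major 6th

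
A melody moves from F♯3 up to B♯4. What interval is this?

augmented eleventh

F to B spans four letter names (F-G-A-B), plus an octave — that makes it an eleventh of some quality.
F#3 to B#4 spans 18 semitones — one semitone wider than the perfect eleventh (17) — giving an augmented eleventh.
(Equivalently, a compound augmented fourth: an augmented fourth plus an octave.)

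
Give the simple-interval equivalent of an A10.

Each octave removed subtracts seven from the number: 10 − 7 = 3.
So an augmented tenth is an octave plus an augmented third. The quality is unchanged.

augmented 3rd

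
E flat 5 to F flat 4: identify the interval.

major 7th

Descending from Eb5 to Fb4 is the same interval as ascending Fb4 to Eb5.
F to E spans seven letter names (F-G-A-B-C-D-E): a seventh.
Counting semitones, Fb4→Eb5 is 11, which is the major seventh.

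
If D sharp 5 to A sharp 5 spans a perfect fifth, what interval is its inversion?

P4

The rule of nine gives the new number: 9 − 5 = 4, so a fifth becomes a fourth.
The quality also flips — perfect stays perfect — giving a perfect fourth.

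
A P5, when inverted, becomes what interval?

Interval numbers invert to sum to nine: 5 + 4 = 9, so a fifth inverts to a fourth.
And perfect stays perfect under inversion, so we get a perfect fourth.

perfect 4th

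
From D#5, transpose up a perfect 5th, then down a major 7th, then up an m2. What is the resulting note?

A perfect fifth up from D#5 is A#5.
A major seventh down from A#5 is B4.
Up a minor second from B4: C5 (1 semitone up).

C5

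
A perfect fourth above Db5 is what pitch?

Gb5

Four letter names up from D: G.
A perfect fourth is 5 semitones; 5 semitones up from Db5 gives Gb5.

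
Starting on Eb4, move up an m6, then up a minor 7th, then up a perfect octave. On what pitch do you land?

Bbb6

Eb4 up a minor sixth → Cb5 (8 semitones).
A minor seventh up from Cb5 is Bbb5.
A perfect octave up from Bbb5 is Bbb6.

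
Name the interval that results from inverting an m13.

M3

First reduce the compound minor thirteenth to its simple form, a minor sixth.
Inverted interval numbers add to nine, so a sixth pairs with a third (6 + 3 = 9).
The quality also flips — minor becomes major — giving a major third.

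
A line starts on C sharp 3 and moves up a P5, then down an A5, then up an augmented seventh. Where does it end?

B sharp 3

A perfect fifth up from C#3 is G#3.
Down an augmented fifth from G#3: C3 (8 semitones down).
Up an augmented seventh from C3: B#3 (12 semitones up).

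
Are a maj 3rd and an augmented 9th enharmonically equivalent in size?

A major third spans 4 semitones; an augmented ninth spans 15 semitones. They differ by 11.

No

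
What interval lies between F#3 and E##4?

augmented seventh

F to E spans seven letter names (F-G-A-B-C-D-E), so the interval is some kind of seventh.
The major seventh is 11 semitones; here we have 12, one semitone wider: augmented.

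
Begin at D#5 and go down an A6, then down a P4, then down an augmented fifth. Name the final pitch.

Fb3

D#5 down an augmented sixth → F4 (10 semitones).
A perfect fourth down from F4 is C4.
An augmented fifth down from C4 is Fb3.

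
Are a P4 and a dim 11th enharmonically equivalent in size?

No

5 semitones (perfect fourth) vs 16 semitones (diminished eleventh): not equal.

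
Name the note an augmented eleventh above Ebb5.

Four letters up from E (plus an octave) reaches A.
An augmented eleventh spans 18 semitones, so from Ebb5 the target pitch is Ab6.

Ab6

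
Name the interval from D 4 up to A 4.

P5

D to A spans five letter names (D-E-F-G-A): a fifth.
D4 to A4 is 7 semitones, matching the perfect fifth exactly, so the quality is perfect.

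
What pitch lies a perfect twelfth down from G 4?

Counting five letter names plus an octave down from G lands on C.
A perfect twelfth spans 19 semitones, so from G4 the target pitch is C3.

C 3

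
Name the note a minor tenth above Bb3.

Counting three letter names plus an octave up from B lands on D.
Moving 15 semitones up from Bb3 (the size of a minor tenth) reaches Db5.

Db5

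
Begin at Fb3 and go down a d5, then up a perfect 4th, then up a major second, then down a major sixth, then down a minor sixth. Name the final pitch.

Down a diminished fifth from Fb3: Bb2 (6 semitones down).
A perfect fourth up from Bb2 is Eb3.
A major second up from Eb3 is F3.
Down a major sixth from F3: Ab2 (9 semitones down).
Down a minor sixth from Ab2: C2 (8 semitones down).

C2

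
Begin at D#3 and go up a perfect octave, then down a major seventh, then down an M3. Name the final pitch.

Up a perfect octave from D#3: D#4 (12 semitones up).
D#4 down a major seventh → E3 (11 semitones).
Down a major third from E3: C3 (4 semitones down).

C3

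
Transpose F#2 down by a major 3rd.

D2

The third takes the letter from F down to D.
Moving 4 semitones down from F#2 (the size of a major third) reaches D2.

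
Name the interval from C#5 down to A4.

Descending from C#5 to A4 is the same interval as ascending A4 to C#5.
A to C spans three letter names (A-B-C), so the interval is some kind of third.
A4 to C#5 is 4 semitones, matching the major third exactly, so the quality is major.

major third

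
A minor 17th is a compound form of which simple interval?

Subtracting seven from the interval number removes an octave: 17 − 14 = 3.
That makes a minor seventeenth a compound minor third — 2 octaves plus a minor third.

m3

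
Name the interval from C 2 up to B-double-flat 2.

d7

C to B spans seven letter names (C-D-E-F-G-A-B): a seventh.
C2 to Bbb2 spans 9 semitones — two semitones narrower than the major seventh (11) — giving a diminished seventh.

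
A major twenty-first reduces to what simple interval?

Subtracting seven from the interval number removes an octave: 21 − 14 = 7.
That makes a major twenty-first a compound major seventh — 2 octaves plus a major seventh.

M7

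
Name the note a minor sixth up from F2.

Counting six letter names up from F lands on D.
A minor sixth is 8 semitones; 8 semitones up from F2 gives Db3.

Db3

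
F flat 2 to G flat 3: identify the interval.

F to G spans two letter names (F-G), plus an octave — that makes it a ninth of some quality.
Fb2 to Gb3 is 14 semitones, matching the major ninth exactly, so the quality is major.
(Equivalently, a compound major second: a major second plus an octave.)

major ninth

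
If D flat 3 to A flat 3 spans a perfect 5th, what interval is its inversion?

The rule of nine gives the new number: 9 − 5 = 4, so a fifth becomes a fourth.
And perfect stays perfect under inversion, so we get a perfect fourth.

perfect 4th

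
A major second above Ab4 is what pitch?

Bb4

The second takes the letter from A up to B.
A major second is 2 semitones; 2 semitones up from Ab4 gives Bb4.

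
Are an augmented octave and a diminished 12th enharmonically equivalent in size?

No

An augmented octave is 13 semitones but a diminished twelfth is 18 semitones — different sizes.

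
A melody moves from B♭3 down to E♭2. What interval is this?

P12

Descending from Bb3 to Eb2 is the same interval as ascending Eb2 to Bb3.
E to B spans five letter names (E-F-G-A-B), plus an octave, so the interval is some kind of twelfth.
Counting semitones, Eb2→Bb3 is 19, which is the perfect twelfth.
(Equivalently, a compound perfect fifth: a perfect fifth plus an octave.)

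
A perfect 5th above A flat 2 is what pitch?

The fifth takes the letter from A up to E.
A perfect fifth spans 7 semitones, so from Ab2 the target pitch is Eb3.

E flat 3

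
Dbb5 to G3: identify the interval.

Descending from Dbb5 to G3 is the same interval as ascending G3 to Dbb5.
G to D spans five letter names (G-A-B-C-D), plus an octave — that makes it a twelfth of some quality.
G3 to Dbb5 spans 17 semitones — two semitones narrower than the perfect twelfth (19) — giving a doubly diminished twelfth.
(Equivalently, a compound doubly diminished fifth: a doubly diminished fifth plus an octave.)

dd12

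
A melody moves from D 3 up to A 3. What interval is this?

D to A spans five letter names (D-E-F-G-A): a fifth.
The perfect fifth spans 7 semitones, and D3 to A3 is exactly 7 semitones — so this is a perfect fifth.

perfect fifth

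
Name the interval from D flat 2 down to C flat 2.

major 2nd

Descending from Db2 to Cb2 is the same interval as ascending Cb2 to Db2.
C to D spans two letter names (C-D) — that makes it a second of some quality.
Counting semitones, Cb2→Db2 is 2, which is the major second.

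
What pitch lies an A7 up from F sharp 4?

Counting seven letter names up from F lands on E.
Moving 12 semitones up from F#4 (the size of an augmented seventh) reaches E##5.

E double-sharp 5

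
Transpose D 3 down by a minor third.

Three letter names down from D: B.
A minor third spans 3 semitones, so from D3 the target pitch is B2.

B 2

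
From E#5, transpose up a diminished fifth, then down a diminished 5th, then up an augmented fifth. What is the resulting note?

B##5

A diminished fifth up from E#5 is B5.
A diminished fifth down from B5 is E#5.
Up an augmented fifth from E#5: B##5 (8 semitones up).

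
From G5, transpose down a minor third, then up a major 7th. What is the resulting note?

Down a minor third from G5: E5 (3 semitones down).
E5 up a major seventh → D#6 (11 semitones).

D#6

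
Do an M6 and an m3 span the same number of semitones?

No

9 semitones (major sixth) vs 3 semitones (minor third): not equal.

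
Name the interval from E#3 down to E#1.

Descending from E#3 to E#1 is the same interval as ascending E#1 to E#3.
E to E is the same letter name, plus 2 octaves — that makes it a fifteenth of some quality.
E#1 to E#3 is 24 semitones, matching the perfect fifteenth exactly, so the quality is perfect.
(Equivalently, a compound perfect octave: a perfect octave plus an octave.)

perfect 15th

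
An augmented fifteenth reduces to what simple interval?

augmented 8th

Each octave removed subtracts seven from the number: 15 − 7 = 8.
So an augmented fifteenth is an octave plus an augmented octave. The quality is unchanged.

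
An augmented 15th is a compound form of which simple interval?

augmented 8th

Subtracting seven from the interval number removes an octave: 15 − 7 = 8.
That makes an augmented fifteenth a compound augmented octave — an octave plus an augmented octave.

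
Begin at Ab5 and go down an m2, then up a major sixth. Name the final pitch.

E6

A minor second down from Ab5 is G5.
G5 up a major sixth → E6 (9 semitones).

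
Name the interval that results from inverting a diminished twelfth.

A4

First reduce the compound diminished twelfth to its simple form, a diminished fifth.
Inverted interval numbers add to nine, so a fifth pairs with a fourth (5 + 4 = 9).
The quality also flips — diminished becomes augmented — giving an augmented fourth.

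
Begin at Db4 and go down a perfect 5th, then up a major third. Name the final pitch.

Bb3

Down a perfect fifth from Db4: Gb3 (7 semitones down).
Gb3 up a major third → Bb3 (4 semitones).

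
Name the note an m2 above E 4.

F 4

The second takes the letter from E up to F.
A minor second spans 1 semitone, so from E4 the target pitch is F4.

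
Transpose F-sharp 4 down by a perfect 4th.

C-sharp 4

The fourth takes the letter from F down to C.
A perfect fourth spans 5 semitones, so from F#4 the target pitch is C#4.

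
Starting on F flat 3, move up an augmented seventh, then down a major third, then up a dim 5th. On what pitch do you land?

G flat 4

Up an augmented seventh from Fb3: E4 (12 semitones up).
Down a major third from E4: C4 (4 semitones down).
Up a diminished fifth from C4: Gb4 (6 semitones up).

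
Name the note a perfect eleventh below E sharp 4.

B sharp 2

Four letters down from E (plus an octave) reaches B.
A perfect eleventh is 17 semitones; 17 semitones down from E#4 gives B#2.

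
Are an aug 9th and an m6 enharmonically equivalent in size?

15 semitones (augmented ninth) vs 8 semitones (minor sixth): not equal.

No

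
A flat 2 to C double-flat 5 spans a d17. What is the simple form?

Each octave removed subtracts seven from the number: 17 − 14 = 3.
So a diminished seventeenth is 2 octaves plus a diminished third. The quality is unchanged.

diminished 3rd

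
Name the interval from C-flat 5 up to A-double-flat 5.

C to A spans six letter names (C-D-E-F-G-A) — that makes it a sixth of some quality.
Cb5 to Abb5 is 8 semitones, a half step short of the major sixth (9), so this is minor.

minor sixth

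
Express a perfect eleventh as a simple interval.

perfect 4th

Subtracting seven from the interval number removes an octave: 11 − 7 = 4.
So a perfect eleventh is an octave plus a perfect fourth. The quality is unchanged.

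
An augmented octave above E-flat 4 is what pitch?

E 5

An octave keeps the letter name E, an octave up from E.
An augmented octave spans 13 semitones, so from Eb4 the target pitch is E5.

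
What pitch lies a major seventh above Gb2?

The seventh takes the letter from G up to F.
A major seventh is 11 semitones; 11 semitones up from Gb2 gives F3.

F3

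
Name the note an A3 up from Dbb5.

F5

Counting three letter names up from D lands on F.
An augmented third is 5 semitones; 5 semitones up from Dbb5 gives F5.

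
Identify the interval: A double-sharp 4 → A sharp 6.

d15

A to A is the same letter name, plus 2 octaves — that makes it a fifteenth of some quality.
The perfect fifteenth is 24 semitones; here we have 23, one semitone narrower: diminished.
(Equivalently, a compound diminished octave: a diminished octave plus an octave.)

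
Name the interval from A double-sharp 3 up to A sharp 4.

diminished octave

A to A is the same letter name, plus an octave — that makes it an octave of some quality.
A##3 to A#4 spans 11 semitones — one semitone narrower than the perfect octave (12) — giving a diminished octave.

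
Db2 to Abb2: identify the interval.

diminished 5th

D to A spans five letter names (D-E-F-G-A): a fifth.
Db2 to Abb2 spans 6 semitones — one semitone narrower than the perfect fifth (7) — giving a diminished fifth.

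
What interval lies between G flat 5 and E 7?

G to E spans six letter names (G-A-B-C-D-E), plus an octave: a thirteenth.
The major thirteenth is 21 semitones; here we have 22, one semitone wider: augmented.
(Equivalently, a compound augmented sixth: an augmented sixth plus an octave.)

augmented 13th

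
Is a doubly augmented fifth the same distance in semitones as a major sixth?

Both span 9 semitones: a doubly augmented fifth and a major sixth are the same chromatic distance.

Yes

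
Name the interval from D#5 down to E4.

Descending from D#5 to E4 is the same interval as ascending E4 to D#5.
E to D spans seven letter names (E-F-G-A-B-C-D): a seventh.
Counting semitones, E4→D#5 is 11, which is the major seventh.

M7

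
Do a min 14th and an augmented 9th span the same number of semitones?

22 semitones (minor fourteenth) vs 15 semitones (augmented ninth): not equal.

No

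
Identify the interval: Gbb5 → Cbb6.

P4

G to C spans four letter names (G-A-B-C), so the interval is some kind of fourth.
The perfect fourth spans 5 semitones, and Gbb5 to Cbb6 is exactly 5 semitones — so this is a perfect fourth.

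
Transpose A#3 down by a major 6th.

Six letter names down from A: C.
A major sixth spans 9 semitones, so from A#3 the target pitch is C#3.

C#3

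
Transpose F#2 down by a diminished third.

D##2

The third takes the letter from F down to D.
A diminished third is 2 semitones; 2 semitones down from F#2 gives D##2.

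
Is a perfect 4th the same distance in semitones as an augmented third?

Yes

A perfect fourth spans 5 semitones, and an augmented third also spans 5 semitones — they're enharmonic.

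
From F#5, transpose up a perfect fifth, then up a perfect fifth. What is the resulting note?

Up a perfect fifth from F#5: C#6 (7 semitones up).
A perfect fifth up from C#6 is G#6.

G#6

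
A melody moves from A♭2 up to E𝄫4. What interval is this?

A to E spans five letter names (A-B-C-D-E), plus an octave — that makes it a twelfth of some quality.
A perfect twelfth would be 19 semitones; Ab2 to Ebb4 is 18, one semitone narrower, so the interval is diminished.
(Equivalently, a compound diminished fifth: a diminished fifth plus an octave.)

diminished 12th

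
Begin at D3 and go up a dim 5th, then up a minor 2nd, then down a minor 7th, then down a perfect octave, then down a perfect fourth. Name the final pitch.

Gb1

A diminished fifth up from D3 is Ab3.
A minor second up from Ab3 is Bbb3.
Bbb3 down a minor seventh → Cb3 (10 semitones).
A perfect octave down from Cb3 is Cb2.
A perfect fourth down from Cb2 is Gb1.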